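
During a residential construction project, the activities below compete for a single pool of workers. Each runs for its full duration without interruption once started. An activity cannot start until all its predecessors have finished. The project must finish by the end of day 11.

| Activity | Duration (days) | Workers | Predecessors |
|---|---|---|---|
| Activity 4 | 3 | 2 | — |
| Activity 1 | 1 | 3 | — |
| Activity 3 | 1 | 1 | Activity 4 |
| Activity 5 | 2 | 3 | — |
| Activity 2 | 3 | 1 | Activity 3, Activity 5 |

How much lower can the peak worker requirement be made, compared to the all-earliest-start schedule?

Early-start peak: d1:8  d2:5  d3:2  d4:1  d5:1  d6:1  d7:1  d8:0  d9:0  d10:0  d11:0 ⇒ 8.
Leveled (Activity 4@1, Activity 1@4, Activity 3@5, Activity 5@6, Activity 2@8): d1:2  d2:2  d3:2  d4:3  d5:1  d6:3  d7:3  d8:1  d9:1  d10:1  d11:0 ⇒ 3.
Reduction 8 − 3 = 5.

5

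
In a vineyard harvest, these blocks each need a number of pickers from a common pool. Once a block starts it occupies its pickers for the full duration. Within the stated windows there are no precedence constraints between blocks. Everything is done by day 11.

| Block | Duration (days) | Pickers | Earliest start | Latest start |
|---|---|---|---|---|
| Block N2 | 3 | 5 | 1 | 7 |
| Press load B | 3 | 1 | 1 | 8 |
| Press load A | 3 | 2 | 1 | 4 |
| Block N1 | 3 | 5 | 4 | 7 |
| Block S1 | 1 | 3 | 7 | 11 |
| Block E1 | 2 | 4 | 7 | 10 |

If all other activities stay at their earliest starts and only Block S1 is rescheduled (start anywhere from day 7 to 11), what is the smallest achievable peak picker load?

8

Block S1@7: d1:8  d2:8  d3:8  d4:5  d5:5  d6:5  d7:7  d8:4  d9:0  d10:0  d11:0 → peak 8
Block S1@8: d1:8  d2:8  d3:8  d4:5  d5:5  d6:5  d7:4  d8:7  d9:0  d10:0  d11:0 → peak 8
Block S1@9: d1:8  d2:8  d3:8  d4:5  d5:5  d6:5  d7:4  d8:4  d9:3  d10:0  d11:0 → peak 8
Block S1@10: d1:8  d2:8  d3:8  d4:5  d5:5  d6:5  d7:4  d8:4  d9:0  d10:3  d11:0 → peak 8
Block S1@11: d1:8  d2:8  d3:8  d4:5  d5:5  d6:5  d7:4  d8:4  d9:0  d10:0  d11:3 → peak 8
Best is Block S1@7, peak 8.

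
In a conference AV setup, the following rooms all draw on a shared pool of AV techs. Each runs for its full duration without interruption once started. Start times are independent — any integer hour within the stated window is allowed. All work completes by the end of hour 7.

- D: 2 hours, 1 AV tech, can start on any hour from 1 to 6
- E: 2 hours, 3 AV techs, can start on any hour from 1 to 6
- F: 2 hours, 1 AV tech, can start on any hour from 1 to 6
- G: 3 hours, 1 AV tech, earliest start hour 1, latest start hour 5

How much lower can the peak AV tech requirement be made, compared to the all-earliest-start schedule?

3

Early-start peak: h1:6  h2:6  h3:1  h4:0  h5:0  h6:0  h7:0 ⇒ 6.
Leveled (D@1, E@3, F@1, G@5): h1:2  h2:2  h3:3  h4:3  h5:1  h6:1  h7:1 ⇒ 3.
Reduction 6 − 3 = 3.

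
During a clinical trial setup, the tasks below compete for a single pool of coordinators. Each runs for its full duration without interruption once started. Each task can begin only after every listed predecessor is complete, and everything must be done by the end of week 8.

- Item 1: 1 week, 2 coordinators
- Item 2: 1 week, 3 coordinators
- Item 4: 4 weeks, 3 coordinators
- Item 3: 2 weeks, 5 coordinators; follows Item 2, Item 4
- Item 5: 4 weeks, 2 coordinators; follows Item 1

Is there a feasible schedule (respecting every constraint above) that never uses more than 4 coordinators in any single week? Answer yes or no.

no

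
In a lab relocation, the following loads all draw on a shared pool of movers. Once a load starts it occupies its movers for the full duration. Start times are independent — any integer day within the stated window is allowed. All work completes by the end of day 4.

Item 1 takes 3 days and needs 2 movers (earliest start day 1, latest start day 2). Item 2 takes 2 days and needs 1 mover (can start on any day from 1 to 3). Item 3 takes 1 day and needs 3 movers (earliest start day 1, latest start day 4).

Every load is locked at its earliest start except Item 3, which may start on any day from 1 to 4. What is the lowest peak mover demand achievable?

Item 3@1: d1:6  d2:3  d3:2  d4:0 → peak 6
Item 3@2: d1:3  d2:6  d3:2  d4:0 → peak 6
Item 3@3: d1:3  d2:3  d3:5  d4:0 → peak 5
Item 3@4: d1:3  d2:3  d3:2  d4:3 → peak 3
Best is Item 3@4, peak 3.

3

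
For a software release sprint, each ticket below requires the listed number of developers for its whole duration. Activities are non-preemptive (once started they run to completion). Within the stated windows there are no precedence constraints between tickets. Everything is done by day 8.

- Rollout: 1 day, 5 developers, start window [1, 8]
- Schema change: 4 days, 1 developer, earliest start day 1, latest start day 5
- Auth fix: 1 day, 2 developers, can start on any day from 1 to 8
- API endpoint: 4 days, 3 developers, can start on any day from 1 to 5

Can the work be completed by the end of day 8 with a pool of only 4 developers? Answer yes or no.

The minimum achievable peak is 5; 4 < 5, so no feasible schedule stays within the cap.

no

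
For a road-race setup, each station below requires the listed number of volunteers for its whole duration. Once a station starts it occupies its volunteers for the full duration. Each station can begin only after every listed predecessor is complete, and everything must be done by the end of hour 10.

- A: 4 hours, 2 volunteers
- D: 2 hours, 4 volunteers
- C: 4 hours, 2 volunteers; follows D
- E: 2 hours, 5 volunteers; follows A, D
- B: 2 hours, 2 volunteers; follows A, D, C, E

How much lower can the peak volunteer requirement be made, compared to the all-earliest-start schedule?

Early-start peak: h1:6  h2:6  h3:4  h4:4  h5:7  h6:7  h7:2  h8:2  h9:0  h10:0 ⇒ 7.
Leveled (A@3, D@1, C@3, E@7, B@9): h1:4  h2:4  h3:4  h4:4  h5:4  h6:4  h7:5  h8:5  h9:2  h10:2 ⇒ 5.
Reduction 7 − 5 = 2.

2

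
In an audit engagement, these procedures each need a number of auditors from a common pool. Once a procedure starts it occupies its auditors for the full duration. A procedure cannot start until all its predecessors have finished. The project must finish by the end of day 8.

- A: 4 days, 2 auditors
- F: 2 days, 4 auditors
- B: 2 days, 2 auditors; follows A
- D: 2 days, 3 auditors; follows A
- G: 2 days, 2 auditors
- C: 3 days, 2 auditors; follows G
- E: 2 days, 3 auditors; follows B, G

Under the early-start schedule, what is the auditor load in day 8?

3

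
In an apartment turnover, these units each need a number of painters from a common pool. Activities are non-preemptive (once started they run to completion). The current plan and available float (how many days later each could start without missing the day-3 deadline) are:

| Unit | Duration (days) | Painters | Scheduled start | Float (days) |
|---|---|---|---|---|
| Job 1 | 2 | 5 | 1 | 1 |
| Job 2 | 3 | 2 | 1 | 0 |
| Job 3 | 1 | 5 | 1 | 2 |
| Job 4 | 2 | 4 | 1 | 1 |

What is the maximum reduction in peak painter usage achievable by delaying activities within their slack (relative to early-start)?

5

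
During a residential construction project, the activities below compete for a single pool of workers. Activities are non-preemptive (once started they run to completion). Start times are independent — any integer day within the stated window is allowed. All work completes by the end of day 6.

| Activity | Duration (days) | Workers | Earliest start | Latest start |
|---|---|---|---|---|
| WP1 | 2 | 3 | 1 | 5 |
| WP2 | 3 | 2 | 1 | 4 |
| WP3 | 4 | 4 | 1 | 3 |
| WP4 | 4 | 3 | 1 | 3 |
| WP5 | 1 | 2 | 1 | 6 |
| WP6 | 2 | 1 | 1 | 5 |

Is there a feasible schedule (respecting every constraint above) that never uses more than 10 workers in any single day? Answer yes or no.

Schedule WP1@1, WP2@1, WP3@1, WP4@3, WP5@4, WP6@5: d1:9  d2:9  d3:9  d4:9  d5:4  d6:4 — peak 9 ≤ 10.

yes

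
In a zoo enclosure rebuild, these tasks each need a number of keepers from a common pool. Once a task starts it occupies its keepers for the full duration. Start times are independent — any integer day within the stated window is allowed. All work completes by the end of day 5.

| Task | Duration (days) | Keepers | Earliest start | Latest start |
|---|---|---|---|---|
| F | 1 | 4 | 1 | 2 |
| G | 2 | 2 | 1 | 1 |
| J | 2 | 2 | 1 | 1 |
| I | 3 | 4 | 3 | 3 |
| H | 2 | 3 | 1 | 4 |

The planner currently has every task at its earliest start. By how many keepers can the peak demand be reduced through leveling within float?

Early-start peak: d1:11  d2:7  d3:4  d4:4  d5:4 ⇒ 11.
Leveled (F@1, G@1, J@1, I@3, H@2): d1:8  d2:7  d3:7  d4:4  d5:4 ⇒ 8.
Reduction 11 − 8 = 3.

3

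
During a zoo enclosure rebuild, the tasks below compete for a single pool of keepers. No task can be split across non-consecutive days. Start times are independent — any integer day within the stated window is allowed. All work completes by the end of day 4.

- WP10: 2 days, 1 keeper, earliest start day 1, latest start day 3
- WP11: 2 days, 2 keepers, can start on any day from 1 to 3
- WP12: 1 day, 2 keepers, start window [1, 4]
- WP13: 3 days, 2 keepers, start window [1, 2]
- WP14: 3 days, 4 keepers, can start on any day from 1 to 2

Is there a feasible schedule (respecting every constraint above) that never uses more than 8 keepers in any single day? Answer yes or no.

Schedule WP10@1, WP11@3, WP12@1, WP13@1, WP14@2: d1:5  d2:7  d3:8  d4:6 — peak 8 ≤ 8.

yes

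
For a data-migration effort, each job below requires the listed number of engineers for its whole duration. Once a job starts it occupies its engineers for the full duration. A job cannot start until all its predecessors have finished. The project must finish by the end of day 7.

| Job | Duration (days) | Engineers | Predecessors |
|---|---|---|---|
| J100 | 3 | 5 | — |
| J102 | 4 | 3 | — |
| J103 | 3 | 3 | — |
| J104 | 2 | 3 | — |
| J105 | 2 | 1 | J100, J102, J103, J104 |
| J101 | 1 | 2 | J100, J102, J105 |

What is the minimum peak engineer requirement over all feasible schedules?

Schedule J100@1, J102@1, J103@1, J104@1, J105@5, J101@7: d1:14  d2:14  d3:11  d4:3  d5:1  d6:1  d7:2 — peak 14.
No arrangement of the 12 feasible schedules does better.

14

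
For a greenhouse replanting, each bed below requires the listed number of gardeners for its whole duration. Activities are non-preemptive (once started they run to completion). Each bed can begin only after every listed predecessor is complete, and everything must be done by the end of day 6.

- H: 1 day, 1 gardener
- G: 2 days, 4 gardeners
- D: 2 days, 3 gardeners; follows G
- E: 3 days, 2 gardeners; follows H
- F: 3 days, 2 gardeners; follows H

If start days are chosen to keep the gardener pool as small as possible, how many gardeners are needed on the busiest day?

Early-start (H@1, G@1, D@3, E@2, F@2) gives peak 8: d1:5  d2:8  d3:7  d4:7  d5:0  d6:0.
Shift D→5, F→3.
Schedule H@1, G@1, D@5, E@2, F@3: d1:5  d2:6  d3:4  d4:4  d5:5  d6:3 — peak 6.

6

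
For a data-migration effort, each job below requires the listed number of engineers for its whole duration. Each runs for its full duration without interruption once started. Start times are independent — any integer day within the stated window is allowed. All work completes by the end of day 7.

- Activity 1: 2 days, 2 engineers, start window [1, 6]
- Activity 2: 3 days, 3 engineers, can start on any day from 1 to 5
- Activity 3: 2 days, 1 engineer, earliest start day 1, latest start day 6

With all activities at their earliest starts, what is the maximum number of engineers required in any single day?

6

Early-start schedule: Activity 1@1, Activity 2@1, Activity 3@1.
Load per day: day 1: 6, day 2: 6, day 3: 3, day 4: 0, day 5: 0, day 6: 0, day 7: 0.
Peak is 6.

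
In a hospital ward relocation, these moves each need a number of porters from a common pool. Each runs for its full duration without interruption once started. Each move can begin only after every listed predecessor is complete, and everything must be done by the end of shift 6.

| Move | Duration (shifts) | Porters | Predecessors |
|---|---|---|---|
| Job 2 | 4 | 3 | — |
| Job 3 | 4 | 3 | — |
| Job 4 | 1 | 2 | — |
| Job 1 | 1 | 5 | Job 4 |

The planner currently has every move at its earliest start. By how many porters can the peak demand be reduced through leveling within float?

5

Early-start peak: s1:8  s2:11  s3:6  s4:6  s5:0  s6:0 ⇒ 11.
Leveled (Job 2@1, Job 3@1, Job 4@5, Job 1@6): s1:6  s2:6  s3:6  s4:6  s5:2  s6:5 ⇒ 6.
Reduction 11 − 6 = 5.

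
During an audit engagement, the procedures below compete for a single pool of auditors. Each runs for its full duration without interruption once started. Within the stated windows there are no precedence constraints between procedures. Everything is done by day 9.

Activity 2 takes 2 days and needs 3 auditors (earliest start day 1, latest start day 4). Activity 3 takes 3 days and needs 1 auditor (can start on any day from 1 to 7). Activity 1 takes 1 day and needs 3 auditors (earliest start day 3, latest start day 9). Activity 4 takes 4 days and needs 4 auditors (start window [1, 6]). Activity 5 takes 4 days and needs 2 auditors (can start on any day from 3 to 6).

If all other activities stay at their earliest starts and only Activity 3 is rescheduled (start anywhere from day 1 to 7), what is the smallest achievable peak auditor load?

9

Activity 3@1: d1:8  d2:8  d3:10  d4:6  d5:2  d6:2  d7:0  d8:0  d9:0 → peak 10
Activity 3@2: d1:7  d2:8  d3:10  d4:7  d5:2  d6:2  d7:0  d8:0  d9:0 → peak 10
Activity 3@3: d1:7  d2:7  d3:10  d4:7  d5:3  d6:2  d7:0  d8:0  d9:0 → peak 10
Activity 3@4: d1:7  d2:7  d3:9  d4:7  d5:3  d6:3  d7:0  d8:0  d9:0 → peak 9
Activity 3@5: d1:7  d2:7  d3:9  d4:6  d5:3  d6:3  d7:1  d8:0  d9:0 → peak 9
Activity 3@6: d1:7  d2:7  d3:9  d4:6  d5:2  d6:3  d7:1  d8:1  d9:0 → peak 9
Activity 3@7: d1:7  d2:7  d3:9  d4:6  d5:2  d6:2  d7:1  d8:1  d9:1 → peak 9
Best is Activity 3@4, peak 9.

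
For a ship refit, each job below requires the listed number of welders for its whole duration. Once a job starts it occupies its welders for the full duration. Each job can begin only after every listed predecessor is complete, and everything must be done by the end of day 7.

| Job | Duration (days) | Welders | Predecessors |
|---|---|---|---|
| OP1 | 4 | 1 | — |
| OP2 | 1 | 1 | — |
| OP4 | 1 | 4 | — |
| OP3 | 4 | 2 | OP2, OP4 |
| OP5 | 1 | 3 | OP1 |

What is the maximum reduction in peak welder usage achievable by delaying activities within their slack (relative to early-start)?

2

Early-start peak: d1:6  d2:3  d3:3  d4:3  d5:5  d6:0  d7:0 ⇒ 6.
Leveled (OP1@2, OP2@2, OP4@1, OP3@3, OP5@7): d1:4  d2:2  d3:3  d4:3  d5:3  d6:2  d7:3 ⇒ 4.
Reduction 6 − 4 = 2.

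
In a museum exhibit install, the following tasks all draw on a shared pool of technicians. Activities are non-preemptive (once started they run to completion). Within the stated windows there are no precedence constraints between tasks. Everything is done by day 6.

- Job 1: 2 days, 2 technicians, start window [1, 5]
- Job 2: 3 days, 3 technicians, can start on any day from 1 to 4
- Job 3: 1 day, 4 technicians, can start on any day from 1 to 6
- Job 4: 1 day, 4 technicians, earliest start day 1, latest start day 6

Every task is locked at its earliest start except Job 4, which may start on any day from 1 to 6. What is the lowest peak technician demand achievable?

9

Job 4@1: d1:13  d2:5  d3:3  d4:0  d5:0  d6:0 → peak 13
Job 4@2: d1:9  d2:9  d3:3  d4:0  d5:0  d6:0 → peak 9
Job 4@3: d1:9  d2:5  d3:7  d4:0  d5:0  d6:0 → peak 9
Job 4@4: d1:9  d2:5  d3:3  d4:4  d5:0  d6:0 → peak 9
Job 4@5: d1:9  d2:5  d3:3  d4:0  d5:4  d6:0 → peak 9
Job 4@6: d1:9  d2:5  d3:3  d4:0  d5:0  d6:4 → peak 9
Best is Job 4@2, peak 9.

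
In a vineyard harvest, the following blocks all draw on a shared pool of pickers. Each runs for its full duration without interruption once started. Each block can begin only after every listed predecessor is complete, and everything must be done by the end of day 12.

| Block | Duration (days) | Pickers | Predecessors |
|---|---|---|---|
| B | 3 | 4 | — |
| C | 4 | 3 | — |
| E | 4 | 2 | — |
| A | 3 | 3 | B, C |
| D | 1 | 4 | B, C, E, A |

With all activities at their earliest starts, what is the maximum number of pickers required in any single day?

9

Early-start schedule: B@1, C@1, E@1, A@5, D@8.
Load per day: day 1: 9, day 2: 9, day 3: 9, day 4: 5, day 5: 3, day 6: 3, day 7: 3, day 8: 4, day 9: 0, day 10: 0, day 11: 0, day 12: 0.
Peak is 9.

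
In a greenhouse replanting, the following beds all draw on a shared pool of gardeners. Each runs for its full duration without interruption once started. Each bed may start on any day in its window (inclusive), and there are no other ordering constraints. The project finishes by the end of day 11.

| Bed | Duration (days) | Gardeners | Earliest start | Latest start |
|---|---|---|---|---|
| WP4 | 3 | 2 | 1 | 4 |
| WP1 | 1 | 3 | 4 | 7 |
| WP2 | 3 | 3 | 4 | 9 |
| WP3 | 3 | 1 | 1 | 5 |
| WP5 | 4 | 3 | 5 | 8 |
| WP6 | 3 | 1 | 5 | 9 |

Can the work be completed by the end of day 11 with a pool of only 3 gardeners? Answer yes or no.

Total gardener-days = 36; over 11 days the average is 36/11 > 3, so some day must exceed 3.

no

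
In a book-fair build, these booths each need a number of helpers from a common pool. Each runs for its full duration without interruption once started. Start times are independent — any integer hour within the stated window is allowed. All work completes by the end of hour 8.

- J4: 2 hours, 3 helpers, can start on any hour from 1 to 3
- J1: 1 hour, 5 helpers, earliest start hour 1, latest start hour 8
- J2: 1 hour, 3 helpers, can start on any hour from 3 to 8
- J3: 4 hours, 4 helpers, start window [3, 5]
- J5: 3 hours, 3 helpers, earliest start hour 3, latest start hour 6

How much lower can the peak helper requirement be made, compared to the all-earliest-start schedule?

Early-start peak: h1:8  h2:3  h3:10  h4:7  h5:7  h6:4  h7:0  h8:0 ⇒ 10.
Leveled (J4@1, J1@3, J2@4, J3@4, J5@5): h1:3  h2:3  h3:5  h4:7  h5:7  h6:7  h7:7  h8:0 ⇒ 7.
Reduction 10 − 7 = 3.

3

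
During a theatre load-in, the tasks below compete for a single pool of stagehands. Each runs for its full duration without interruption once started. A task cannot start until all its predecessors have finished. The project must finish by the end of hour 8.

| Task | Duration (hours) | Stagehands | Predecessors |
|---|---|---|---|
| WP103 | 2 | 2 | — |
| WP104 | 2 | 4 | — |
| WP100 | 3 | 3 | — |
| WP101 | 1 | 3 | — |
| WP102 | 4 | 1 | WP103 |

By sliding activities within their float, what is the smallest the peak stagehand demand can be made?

4

Early-start (WP103@1, WP104@1, WP100@1, WP101@1, WP102@3) gives peak 12: h1:12  h2:9  h3:4  h4:1  h5:1  h6:1  h7:0  h8:0.
Shift WP104→3, WP100→5, WP101→8, WP102→5.
Schedule WP103@1, WP104@3, WP100@5, WP101@8, WP102@5: h1:2  h2:2  h3:4  h4:4  h5:4  h6:4  h7:4  h8:4 — peak 4.
Total stagehand-hours = 28 over 8 hours ⇒ peak ≥ ⌈28/8⌉ = 4, so 4 is optimal.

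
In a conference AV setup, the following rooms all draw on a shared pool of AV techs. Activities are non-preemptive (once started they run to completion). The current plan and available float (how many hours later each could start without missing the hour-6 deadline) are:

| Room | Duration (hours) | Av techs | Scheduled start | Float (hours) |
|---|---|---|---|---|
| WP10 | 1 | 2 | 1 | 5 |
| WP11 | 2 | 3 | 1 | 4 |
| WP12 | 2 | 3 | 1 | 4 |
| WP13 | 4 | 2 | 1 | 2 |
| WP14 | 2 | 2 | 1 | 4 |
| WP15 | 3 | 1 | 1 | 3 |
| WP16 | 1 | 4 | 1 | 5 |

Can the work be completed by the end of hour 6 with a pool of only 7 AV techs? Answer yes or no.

yes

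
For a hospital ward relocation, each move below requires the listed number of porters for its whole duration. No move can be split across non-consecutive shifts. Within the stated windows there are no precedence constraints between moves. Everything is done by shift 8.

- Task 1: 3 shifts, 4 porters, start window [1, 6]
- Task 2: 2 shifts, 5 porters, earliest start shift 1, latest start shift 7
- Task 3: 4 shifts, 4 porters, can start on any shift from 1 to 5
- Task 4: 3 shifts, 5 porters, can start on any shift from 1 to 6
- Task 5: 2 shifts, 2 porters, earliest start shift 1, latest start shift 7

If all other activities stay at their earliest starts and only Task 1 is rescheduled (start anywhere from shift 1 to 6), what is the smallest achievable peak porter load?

16

Task 1@1: s1:20  s2:20  s3:13  s4:4  s5:0  s6:0  s7:0  s8:0 → peak 20
Task 1@2: s1:16  s2:20  s3:13  s4:8  s5:0  s6:0  s7:0  s8:0 → peak 20
Task 1@3: s1:16  s2:16  s3:13  s4:8  s5:4  s6:0  s7:0  s8:0 → peak 16
Task 1@4: s1:16  s2:16  s3:9  s4:8  s5:4  s6:4  s7:0  s8:0 → peak 16
Task 1@5: s1:16  s2:16  s3:9  s4:4  s5:4  s6:4  s7:4  s8:0 → peak 16
Task 1@6: s1:16  s2:16  s3:9  s4:4  s5:0  s6:4  s7:4  s8:4 → peak 16
Best is Task 1@3, peak 16.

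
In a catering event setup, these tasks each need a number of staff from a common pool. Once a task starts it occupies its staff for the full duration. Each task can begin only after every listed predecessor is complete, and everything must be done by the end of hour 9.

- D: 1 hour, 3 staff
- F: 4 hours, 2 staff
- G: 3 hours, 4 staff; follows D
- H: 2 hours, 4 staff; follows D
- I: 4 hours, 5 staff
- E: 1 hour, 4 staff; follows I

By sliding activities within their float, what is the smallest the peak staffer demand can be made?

8

Early-start (D@1, F@1, G@2, H@2, I@1, E@5) gives peak 15: h1:10  h2:15  h3:15  h4:11  h5:4  h6:0  h7:0  h8:0  h9:0.
Shift G→6, H→6, I→2, E→8.
Schedule D@1, F@1, G@6, H@6, I@2, E@8: h1:5  h2:7  h3:7  h4:7  h5:5  h6:8  h7:8  h8:8  h9:0 — peak 8.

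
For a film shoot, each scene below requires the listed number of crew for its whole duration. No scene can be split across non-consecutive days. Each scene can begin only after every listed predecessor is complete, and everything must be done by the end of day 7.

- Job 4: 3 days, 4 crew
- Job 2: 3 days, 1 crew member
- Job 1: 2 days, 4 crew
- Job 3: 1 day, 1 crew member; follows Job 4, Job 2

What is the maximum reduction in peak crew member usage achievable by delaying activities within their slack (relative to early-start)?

Early-start peak: d1:9  d2:9  d3:5  d4:1  d5:0  d6:0  d7:0 ⇒ 9.
Leveled (Job 4@1, Job 2@1, Job 1@4, Job 3@4): d1:5  d2:5  d3:5  d4:5  d5:4  d6:0  d7:0 ⇒ 5.
Reduction 9 − 5 = 4.

4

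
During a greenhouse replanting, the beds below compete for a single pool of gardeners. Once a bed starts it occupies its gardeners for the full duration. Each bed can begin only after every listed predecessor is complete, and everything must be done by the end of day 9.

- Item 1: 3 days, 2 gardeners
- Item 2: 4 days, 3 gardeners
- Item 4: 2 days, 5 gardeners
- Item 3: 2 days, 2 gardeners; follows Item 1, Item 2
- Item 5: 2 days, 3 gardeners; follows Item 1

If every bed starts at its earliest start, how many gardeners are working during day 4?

At early start, day 4 has: Item 2, Item 5.
Demand: 3 + 3 = 6.

6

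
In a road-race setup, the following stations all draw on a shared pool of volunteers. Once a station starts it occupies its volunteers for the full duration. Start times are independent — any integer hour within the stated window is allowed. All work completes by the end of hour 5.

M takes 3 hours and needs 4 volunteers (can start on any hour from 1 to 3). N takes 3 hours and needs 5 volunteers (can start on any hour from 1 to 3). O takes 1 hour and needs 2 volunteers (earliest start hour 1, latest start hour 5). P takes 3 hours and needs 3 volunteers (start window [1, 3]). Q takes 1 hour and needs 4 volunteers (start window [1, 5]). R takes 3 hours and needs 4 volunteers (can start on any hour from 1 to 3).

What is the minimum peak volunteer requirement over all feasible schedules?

Early-start (M@1, N@1, O@1, P@1, Q@1, R@1) gives peak 22: h1:22  h2:16  h3:16  h4:0  h5:0.
Shift Q→2, R→3.
Schedule M@1, N@1, O@1, P@1, Q@2, R@3: h1:14  h2:16  h3:16  h4:4  h5:4 — peak 16.

16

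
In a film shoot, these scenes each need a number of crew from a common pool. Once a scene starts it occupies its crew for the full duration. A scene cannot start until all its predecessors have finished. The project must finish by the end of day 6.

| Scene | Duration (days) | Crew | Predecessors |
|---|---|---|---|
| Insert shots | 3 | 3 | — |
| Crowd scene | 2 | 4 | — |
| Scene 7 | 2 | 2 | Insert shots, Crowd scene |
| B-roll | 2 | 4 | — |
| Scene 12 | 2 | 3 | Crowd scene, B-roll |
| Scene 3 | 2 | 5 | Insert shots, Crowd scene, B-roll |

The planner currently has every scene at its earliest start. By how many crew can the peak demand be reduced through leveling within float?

Early-start peak: d1:11  d2:11  d3:6  d4:10  d5:7  d6:0 ⇒ 11.
Leveled (Insert shots@1, Crowd scene@1, Scene 7@4, B-roll@3, Scene 12@5, Scene 3@5): d1:7  d2:7  d3:7  d4:6  d5:10  d6:8 ⇒ 10.
Reduction 11 − 10 = 1.

1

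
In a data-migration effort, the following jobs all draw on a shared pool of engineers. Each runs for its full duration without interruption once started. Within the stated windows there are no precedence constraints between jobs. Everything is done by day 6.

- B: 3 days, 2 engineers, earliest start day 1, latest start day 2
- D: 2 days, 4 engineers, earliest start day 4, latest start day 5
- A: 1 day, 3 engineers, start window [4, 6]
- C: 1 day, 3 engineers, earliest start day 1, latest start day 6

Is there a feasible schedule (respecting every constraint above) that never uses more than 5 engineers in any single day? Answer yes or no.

yes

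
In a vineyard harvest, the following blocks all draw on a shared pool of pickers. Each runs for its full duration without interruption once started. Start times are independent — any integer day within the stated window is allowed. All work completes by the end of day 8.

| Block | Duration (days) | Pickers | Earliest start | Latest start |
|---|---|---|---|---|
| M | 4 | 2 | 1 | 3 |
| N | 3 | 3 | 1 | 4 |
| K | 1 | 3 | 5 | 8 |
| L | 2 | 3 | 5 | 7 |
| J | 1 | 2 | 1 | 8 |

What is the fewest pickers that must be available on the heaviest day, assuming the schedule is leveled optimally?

Early-start (M@1, N@1, K@5, L@5, J@1) gives peak 7: d1:7  d2:5  d3:5  d4:2  d5:6  d6:3  d7:0  d8:0.
Shift L→6, J→4.
Schedule M@1, N@1, K@5, L@6, J@4: d1:5  d2:5  d3:5  d4:4  d5:3  d6:3  d7:3  d8:0 — peak 5.

5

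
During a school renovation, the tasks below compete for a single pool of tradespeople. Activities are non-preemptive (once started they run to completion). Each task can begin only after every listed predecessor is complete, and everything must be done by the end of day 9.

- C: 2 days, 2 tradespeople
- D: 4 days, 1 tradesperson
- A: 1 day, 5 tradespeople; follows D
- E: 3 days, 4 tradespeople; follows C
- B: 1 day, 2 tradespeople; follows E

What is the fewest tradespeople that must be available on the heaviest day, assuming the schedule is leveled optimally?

Early-start (C@1, D@1, A@5, E@3, B@6) gives peak 9: d1:3  d2:3  d3:5  d4:5  d5:9  d6:2  d7:0  d8:0  d9:0.
Shift E→6, B→9.
Schedule C@1, D@1, A@5, E@6, B@9: d1:3  d2:3  d3:1  d4:1  d5:5  d6:4  d7:4  d8:4  d9:2 — peak 5.

5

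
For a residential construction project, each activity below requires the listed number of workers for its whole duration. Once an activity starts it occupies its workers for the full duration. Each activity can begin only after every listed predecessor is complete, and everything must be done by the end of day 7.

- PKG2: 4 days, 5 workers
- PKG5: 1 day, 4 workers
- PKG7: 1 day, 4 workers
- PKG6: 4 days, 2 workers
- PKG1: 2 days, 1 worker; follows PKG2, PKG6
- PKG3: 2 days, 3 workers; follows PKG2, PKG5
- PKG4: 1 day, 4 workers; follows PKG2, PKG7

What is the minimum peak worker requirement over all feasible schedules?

8

Early-start (PKG2@1, PKG5@1, PKG7@1, PKG6@1, PKG1@5, PKG3@5, PKG4@5) gives peak 15: d1:15  d2:7  d3:7  d4:7  d5:8  d6:4  d7:0.
Shift PKG5→5, PKG7→5, PKG1→6, PKG3→6, PKG4→6.
Schedule PKG2@1, PKG5@5, PKG7@5, PKG6@1, PKG1@6, PKG3@6, PKG4@6: d1:7  d2:7  d3:7  d4:7  d5:8  d6:8  d7:4 — peak 8.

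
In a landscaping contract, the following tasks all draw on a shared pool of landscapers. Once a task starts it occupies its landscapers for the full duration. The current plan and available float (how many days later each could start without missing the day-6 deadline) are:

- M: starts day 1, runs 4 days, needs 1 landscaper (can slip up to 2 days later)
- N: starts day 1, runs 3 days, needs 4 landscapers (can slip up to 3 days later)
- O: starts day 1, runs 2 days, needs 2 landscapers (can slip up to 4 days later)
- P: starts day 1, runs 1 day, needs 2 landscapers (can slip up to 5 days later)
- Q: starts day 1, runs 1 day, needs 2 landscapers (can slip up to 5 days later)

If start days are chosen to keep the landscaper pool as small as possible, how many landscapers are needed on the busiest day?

5

Early-start (M@1, N@1, O@1, P@1, Q@1) gives peak 11: d1:11  d2:7  d3:5  d4:1  d5:0  d6:0.
Shift O→4, P→4, Q→5.
Schedule M@1, N@1, O@4, P@4, Q@5: d1:5  d2:5  d3:5  d4:5  d5:4  d6:0 — peak 5.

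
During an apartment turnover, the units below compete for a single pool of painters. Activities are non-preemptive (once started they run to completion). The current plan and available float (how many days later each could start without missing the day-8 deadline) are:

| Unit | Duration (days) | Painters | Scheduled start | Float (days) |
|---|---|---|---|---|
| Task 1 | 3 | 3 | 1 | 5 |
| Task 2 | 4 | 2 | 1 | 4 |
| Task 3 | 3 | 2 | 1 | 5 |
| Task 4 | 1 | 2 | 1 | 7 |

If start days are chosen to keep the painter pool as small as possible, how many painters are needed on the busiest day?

4

Early-start (Task 1@1, Task 2@1, Task 3@1, Task 4@1) gives peak 9: d1:9  d2:7  d3:7  d4:2  d5:0  d6:0  d7:0  d8:0.
Shift Task 2→4, Task 3→4, Task 4→7.
Schedule Task 1@1, Task 2@4, Task 3@4, Task 4@7: d1:3  d2:3  d3:3  d4:4  d5:4  d6:4  d7:4  d8:0 — peak 4.
Total painter-days = 25 over 8 days ⇒ peak ≥ ⌈25/8⌉ = 4, so 4 is optimal.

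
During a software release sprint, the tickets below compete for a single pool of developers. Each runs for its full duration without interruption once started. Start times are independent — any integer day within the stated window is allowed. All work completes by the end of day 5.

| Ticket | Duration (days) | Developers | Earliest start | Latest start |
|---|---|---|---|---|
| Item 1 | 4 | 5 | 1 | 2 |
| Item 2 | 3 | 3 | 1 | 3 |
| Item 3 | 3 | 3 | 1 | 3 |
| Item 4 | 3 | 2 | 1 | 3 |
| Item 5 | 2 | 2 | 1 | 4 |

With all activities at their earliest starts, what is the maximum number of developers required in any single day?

Early-start schedule: Item 1@1, Item 2@1, Item 3@1, Item 4@1, Item 5@1.
Load per day: day 1: 15, day 2: 15, day 3: 13, day 4: 5, day 5: 0.
Peak is 15.

15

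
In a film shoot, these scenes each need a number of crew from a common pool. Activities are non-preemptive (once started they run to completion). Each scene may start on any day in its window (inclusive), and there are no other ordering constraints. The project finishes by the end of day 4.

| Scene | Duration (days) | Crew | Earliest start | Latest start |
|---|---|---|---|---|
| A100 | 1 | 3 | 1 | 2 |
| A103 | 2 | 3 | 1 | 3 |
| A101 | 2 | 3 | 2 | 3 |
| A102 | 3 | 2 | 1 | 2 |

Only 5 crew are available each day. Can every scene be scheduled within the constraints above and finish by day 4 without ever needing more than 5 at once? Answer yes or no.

no

Total crew member-days = 21; over 4 days the average is 21/4 > 5, so some day must exceed 5.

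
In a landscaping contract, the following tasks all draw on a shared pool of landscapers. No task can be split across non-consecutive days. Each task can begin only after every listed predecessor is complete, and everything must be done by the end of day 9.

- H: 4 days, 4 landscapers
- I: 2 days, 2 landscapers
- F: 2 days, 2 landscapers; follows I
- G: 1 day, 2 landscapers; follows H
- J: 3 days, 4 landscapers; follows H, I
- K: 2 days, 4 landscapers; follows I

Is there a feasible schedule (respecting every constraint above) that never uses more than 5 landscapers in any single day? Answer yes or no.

Total landscaper-days = 46; over 9 days the average is 46/9 > 5, so some day must exceed 5.

no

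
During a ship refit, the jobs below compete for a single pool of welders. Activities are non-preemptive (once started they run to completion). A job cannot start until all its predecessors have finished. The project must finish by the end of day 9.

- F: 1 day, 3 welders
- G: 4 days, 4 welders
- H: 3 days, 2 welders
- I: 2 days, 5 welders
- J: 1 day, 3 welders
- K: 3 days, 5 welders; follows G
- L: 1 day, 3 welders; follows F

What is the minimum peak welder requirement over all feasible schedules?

7

Early-start (F@1, G@1, H@1, I@1, J@1, K@5, L@2) gives peak 17: d1:17  d2:14  d3:6  d4:4  d5:5  d6:5  d7:5  d8:0  d9:0.
Shift H→4, I→5, J→2, K→7, L→3.
Schedule F@1, G@1, H@4, I@5, J@2, K@7, L@3: d1:7  d2:7  d3:7  d4:6  d5:7  d6:7  d7:5  d8:5  d9:5 — peak 7.
Total welder-days = 56 over 9 days ⇒ peak ≥ ⌈56/9⌉ = 7, so 7 is optimal.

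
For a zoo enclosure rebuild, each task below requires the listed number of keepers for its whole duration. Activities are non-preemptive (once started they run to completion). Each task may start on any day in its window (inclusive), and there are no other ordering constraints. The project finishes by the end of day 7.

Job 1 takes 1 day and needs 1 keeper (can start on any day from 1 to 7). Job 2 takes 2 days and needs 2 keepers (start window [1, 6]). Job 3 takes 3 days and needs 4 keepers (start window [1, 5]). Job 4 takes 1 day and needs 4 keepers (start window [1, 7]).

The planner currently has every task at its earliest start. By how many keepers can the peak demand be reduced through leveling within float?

7

Early-start peak: d1:11  d2:6  d3:4  d4:0  d5:0  d6:0  d7:0 ⇒ 11.
Leveled (Job 1@1, Job 2@1, Job 3@3, Job 4@6): d1:3  d2:2  d3:4  d4:4  d5:4  d6:4  d7:0 ⇒ 4.
Reduction 11 − 4 = 7.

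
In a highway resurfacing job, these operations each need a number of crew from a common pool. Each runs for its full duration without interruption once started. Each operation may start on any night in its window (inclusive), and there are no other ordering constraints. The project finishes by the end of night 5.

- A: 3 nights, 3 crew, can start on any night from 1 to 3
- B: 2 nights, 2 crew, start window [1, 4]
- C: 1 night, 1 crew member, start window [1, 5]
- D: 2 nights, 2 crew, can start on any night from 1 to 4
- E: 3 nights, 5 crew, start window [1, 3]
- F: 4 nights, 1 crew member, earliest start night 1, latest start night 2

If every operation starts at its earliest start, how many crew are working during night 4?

At early start, night 4 has: F.
Demand: 1 = 1.

1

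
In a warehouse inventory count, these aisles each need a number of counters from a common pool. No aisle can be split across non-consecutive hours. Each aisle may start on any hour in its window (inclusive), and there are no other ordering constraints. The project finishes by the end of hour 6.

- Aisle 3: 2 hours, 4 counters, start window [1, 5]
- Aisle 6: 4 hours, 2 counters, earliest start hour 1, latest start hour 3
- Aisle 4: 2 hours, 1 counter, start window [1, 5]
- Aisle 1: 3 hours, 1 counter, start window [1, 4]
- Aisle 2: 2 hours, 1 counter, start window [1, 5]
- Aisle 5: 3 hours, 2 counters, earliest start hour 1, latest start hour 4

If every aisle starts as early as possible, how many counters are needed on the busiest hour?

Early-start schedule: Aisle 3@1, Aisle 6@1, Aisle 4@1, Aisle 1@1, Aisle 2@1, Aisle 5@1.
Load per hour: hour 1: 11, hour 2: 11, hour 3: 5, hour 4: 2, hour 5: 0, hour 6: 0.
Peak is 11.

11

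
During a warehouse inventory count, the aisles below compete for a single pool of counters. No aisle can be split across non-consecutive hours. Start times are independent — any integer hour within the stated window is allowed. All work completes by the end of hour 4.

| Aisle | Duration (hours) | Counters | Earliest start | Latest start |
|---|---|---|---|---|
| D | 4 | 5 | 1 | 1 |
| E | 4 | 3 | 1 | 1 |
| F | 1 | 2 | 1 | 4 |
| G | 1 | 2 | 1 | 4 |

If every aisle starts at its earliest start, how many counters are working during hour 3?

At early start, hour 3 has: D, E.
Demand: 5 + 3 = 8.

8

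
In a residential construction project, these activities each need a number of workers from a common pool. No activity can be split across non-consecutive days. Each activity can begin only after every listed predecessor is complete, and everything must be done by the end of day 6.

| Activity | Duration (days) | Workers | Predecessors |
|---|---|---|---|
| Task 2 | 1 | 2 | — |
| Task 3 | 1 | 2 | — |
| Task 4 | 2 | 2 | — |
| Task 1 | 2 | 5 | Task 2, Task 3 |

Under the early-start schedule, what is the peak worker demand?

Early-start schedule: Task 2@1, Task 3@1, Task 4@1, Task 1@2.
Load per day: day 1: 6, day 2: 7, day 3: 5, day 4: 0, day 5: 0, day 6: 0.
Peak is 7.

7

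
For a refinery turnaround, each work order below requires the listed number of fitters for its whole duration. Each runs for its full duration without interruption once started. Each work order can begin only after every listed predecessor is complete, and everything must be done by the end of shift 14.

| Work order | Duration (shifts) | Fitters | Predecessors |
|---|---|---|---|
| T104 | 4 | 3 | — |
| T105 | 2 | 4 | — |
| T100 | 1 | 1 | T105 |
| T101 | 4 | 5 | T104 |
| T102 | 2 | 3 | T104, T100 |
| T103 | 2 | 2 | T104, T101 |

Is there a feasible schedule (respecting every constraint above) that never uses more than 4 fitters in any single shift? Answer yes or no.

The minimum achievable peak is 5; 4 < 5, so no feasible schedule stays within the cap.

no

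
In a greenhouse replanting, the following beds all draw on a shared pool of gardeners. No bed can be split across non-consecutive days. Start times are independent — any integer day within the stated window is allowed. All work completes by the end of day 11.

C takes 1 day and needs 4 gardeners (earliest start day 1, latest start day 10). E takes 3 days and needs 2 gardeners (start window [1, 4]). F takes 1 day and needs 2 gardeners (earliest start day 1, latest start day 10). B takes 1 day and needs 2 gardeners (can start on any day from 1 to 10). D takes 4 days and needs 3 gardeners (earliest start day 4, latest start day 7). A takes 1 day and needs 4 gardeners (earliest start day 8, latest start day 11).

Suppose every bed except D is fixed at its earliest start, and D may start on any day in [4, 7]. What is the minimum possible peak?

10

D@4: d1:10  d2:2  d3:2  d4:3  d5:3  d6:3  d7:3  d8:4  d9:0  d10:0  d11:0 → peak 10
D@5: d1:10  d2:2  d3:2  d4:0  d5:3  d6:3  d7:3  d8:7  d9:0  d10:0  d11:0 → peak 10
D@6: d1:10  d2:2  d3:2  d4:0  d5:0  d6:3  d7:3  d8:7  d9:3  d10:0  d11:0 → peak 10
D@7: d1:10  d2:2  d3:2  d4:0  d5:0  d6:0  d7:3  d8:7  d9:3  d10:3  d11:0 → peak 10
Best is D@4, peak 10.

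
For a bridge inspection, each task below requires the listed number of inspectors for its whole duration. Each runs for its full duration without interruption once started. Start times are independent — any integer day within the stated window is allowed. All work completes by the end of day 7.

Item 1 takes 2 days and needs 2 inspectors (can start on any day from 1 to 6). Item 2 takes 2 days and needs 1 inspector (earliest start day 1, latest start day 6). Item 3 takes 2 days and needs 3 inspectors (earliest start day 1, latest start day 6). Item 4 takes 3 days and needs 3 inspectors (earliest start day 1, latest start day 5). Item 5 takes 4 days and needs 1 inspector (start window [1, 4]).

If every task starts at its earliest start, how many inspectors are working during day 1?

At early start, day 1 has: Item 1, Item 2, Item 3, Item 4, Item 5.
Demand: 2 + 1 + 3 + 3 + 1 = 10.

10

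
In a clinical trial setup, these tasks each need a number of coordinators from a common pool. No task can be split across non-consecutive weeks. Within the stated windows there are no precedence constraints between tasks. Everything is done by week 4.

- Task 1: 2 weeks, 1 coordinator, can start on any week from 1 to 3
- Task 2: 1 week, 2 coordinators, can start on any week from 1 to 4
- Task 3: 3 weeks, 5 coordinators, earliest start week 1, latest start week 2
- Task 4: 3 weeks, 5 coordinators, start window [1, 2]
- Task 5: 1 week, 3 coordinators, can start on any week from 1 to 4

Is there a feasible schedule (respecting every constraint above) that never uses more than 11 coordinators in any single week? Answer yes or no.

yes

Schedule Task 1@1, Task 2@1, Task 3@1, Task 4@2, Task 5@1: w1:11  w2:11  w3:10  w4:5 — peak 11 ≤ 11.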